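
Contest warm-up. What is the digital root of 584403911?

5+8+4+4+0+3+9+1+1 = 35
3+5 = 8

8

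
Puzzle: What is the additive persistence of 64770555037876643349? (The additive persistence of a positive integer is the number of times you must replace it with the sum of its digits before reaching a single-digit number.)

3

64770555037876643349 → 99 → 18 → 9 (3 steps)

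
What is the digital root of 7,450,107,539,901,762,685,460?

5

7+4+5+0+1+0+7+5+3+9+9+0+1+7+6+2+6+8+5+4+6+0 = 95
9+5 = 14
1+4 = 5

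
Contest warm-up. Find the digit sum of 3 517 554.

3+5+1+7+5+5+4 = 30

30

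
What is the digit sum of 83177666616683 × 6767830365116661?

83177666616683 × 6767830365116661 = 562932337827937612744463855463
Sum of its 30 digits: 144.

144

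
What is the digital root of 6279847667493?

6

6+2+7+9+8+4+7+6+6+7+4+9+3 = 78
7+8 = 15
1+5 = 6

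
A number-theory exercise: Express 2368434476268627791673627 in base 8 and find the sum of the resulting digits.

2368434476268627791673627 in base 8 is 765422134311352407055674433.
Digit sum: 7+6+5+4+2+2+1+3+4+3+1+1+3+5+2+4+0+7+0+5+5+6+7+4+4+3+3 = 97.

97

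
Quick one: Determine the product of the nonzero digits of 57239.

5×7×2×3×9 = 1890

1890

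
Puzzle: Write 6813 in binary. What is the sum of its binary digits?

8

6813 in base 2 is 1101010011101.
Digit sum: 1+1+0+1+0+1+0+0+1+1+1+0+1 = 8.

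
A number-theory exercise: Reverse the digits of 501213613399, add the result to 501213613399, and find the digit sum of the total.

59

Reversal of 501213613399 is 993316312105; 501213613399 + 993316312105 = 1494529925504.
Digit sum of 1494529925504: 1+4+9+4+5+2+9+9+2+5+5+0+4 = 59.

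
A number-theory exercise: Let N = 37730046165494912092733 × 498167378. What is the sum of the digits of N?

157

37730046165494912092733 × 498167378 = 18795878170083554429577291464074
Sum of its 32 digits: 157.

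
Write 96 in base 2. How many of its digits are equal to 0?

96 in base 2 is 1100000.
The digit 0 appears 5 times.

5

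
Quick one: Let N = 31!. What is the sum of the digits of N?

135

31! = 8222838654177922817725562880000000
Sum of its 34 digits: 135.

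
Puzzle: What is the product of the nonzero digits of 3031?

3×3×1 = 9

9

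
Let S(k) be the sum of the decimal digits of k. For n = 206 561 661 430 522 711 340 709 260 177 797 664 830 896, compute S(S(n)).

15

First digit sum: 177.
1+7+7 = 15.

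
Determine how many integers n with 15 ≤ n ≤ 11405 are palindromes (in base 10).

The integers in [15, 11405] that are palindromes (in base 10): 22, 33, 44, 55, 66, 77, …, 11211, 11311.
202 qualify.

202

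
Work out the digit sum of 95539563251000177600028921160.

103

9+5+5+3+9+5+6+3+2+5+1+0+0+0+1+7+7+6+0+0+0+2+8+9+2+1+1+6+0 = 103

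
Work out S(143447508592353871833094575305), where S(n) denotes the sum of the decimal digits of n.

131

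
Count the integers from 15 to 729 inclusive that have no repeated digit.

The integers in [15, 729] that have no repeated digit: 15, 16, 17, 18, 19, 20, …, 728, 729.
533 qualify.

533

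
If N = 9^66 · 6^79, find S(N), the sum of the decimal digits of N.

9^66 · 6^79 = 28441624823731105820690578378642709806241941570929115369053661077860991313621424958838452767073221215752287234491954218663936
Sum of its 125 digits: 549.

549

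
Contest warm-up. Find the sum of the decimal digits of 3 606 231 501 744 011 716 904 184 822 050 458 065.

3+6+0+6+2+3+1+5+0+1+7+4+4+0+1+1+7+1+6+9+0+4+1+8+4+8+2+2+0+5+0+4+5+8+0+6+5 = 129

129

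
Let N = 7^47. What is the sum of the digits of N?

175

7^47 = 5243338316756303634461458718861951455543
Sum of its 40 digits: 175.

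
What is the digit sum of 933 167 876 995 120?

76

9+3+3+1+6+7+8+7+6+9+9+5+1+2+0 = 76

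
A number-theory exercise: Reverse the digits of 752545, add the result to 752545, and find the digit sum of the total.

Reversal of 752545 is 545257; 752545 + 545257 = 1297802.
Digit sum of 1297802: 1+2+9+7+8+0+2 = 29.

29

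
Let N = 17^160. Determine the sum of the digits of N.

17^160 = 74443609190419550764562450397778200846849192983001551466849044370008879517232307105675227070196683723355515193456559323901778769141226118951876996802487398051974943265833071289084569071200666892801
Sum of its 197 digits: 892.

892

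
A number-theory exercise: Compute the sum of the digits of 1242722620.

28

1+2+4+2+7+2+2+6+2+0 = 28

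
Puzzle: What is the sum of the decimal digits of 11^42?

190

11^42 = 54763699237492901685126120802225273763666521
Sum of its 44 digits: 190.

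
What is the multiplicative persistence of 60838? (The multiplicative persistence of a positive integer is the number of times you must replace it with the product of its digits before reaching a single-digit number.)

60838 → 0 (1 step)

1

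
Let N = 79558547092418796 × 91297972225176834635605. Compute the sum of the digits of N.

150

79558547092418796 × 91297972225176834635605 = 7263534022719074451960292210048712831580
Sum of its 40 digits: 150.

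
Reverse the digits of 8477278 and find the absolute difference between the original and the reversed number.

Reverse of 8477278 is 8727748.
|8477278 − 8727748| = 250470

250470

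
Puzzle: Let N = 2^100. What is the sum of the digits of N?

2^100 = 1267650600228229401496703205376
Sum of its 31 digits: 115.

115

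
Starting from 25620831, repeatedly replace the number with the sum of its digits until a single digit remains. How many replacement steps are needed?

25620831 → 27 → 9 (2 steps)

2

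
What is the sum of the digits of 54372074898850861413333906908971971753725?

197

5+4+3+7+2+0+7+4+8+9+8+8+5+0+8+6+1+4+1+3+3+3+3+9+0+6+9+0+8+9+7+1+9+7+1+7+5+3+7+2+5 = 197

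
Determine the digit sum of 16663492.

37

1+6+6+6+3+4+9+2 = 37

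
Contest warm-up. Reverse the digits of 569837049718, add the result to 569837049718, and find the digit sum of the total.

80

Reversal of 569837049718 is 817940738965; 569837049718 + 817940738965 = 1387777788683.
Digit sum of 1387777788683: 1+3+8+7+7+7+7+7+8+8+6+8+3 = 80.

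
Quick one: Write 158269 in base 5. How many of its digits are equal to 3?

158269 in base 5 is 20031034.
The digit 3 appears 2 times.

2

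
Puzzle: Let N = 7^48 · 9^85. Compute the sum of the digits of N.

585

7^48 · 9^85 = 47349917105190694150960671299438159952765781850189477657439403174856862215445504870392402712682723770398271977509396955049
Sum of its 122 digits: 585.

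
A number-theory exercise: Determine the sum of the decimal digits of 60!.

288

60! = 8320987112741390144276341183223364380754172606361245952449277696409600000000000000
Sum of its 82 digits: 288.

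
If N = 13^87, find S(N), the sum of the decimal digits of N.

442

13^87 = 8185998310860815599380499312330298539006431803783718344702355823859470167514304642248928162666917
Sum of its 97 digits: 442.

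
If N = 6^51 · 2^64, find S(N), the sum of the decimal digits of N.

270

6^51 · 2^64 = 89460947189781133131719494290727564000563880951053545373696
Sum of its 59 digits: 270.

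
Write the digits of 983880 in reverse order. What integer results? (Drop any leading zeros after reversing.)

88389

Reversing 983880 gives 88389.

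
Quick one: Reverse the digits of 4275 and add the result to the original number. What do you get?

9999

Reverse of 4275 is 5724.
4275 + 5724 = 9999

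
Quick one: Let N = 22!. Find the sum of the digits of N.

72

22! = 1124000727777607680000
Sum of its 22 digits: 72.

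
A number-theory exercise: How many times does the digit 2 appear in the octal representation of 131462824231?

2

131462824231 in base 8 is 1723362700447.
The digit 2 appears 2 times.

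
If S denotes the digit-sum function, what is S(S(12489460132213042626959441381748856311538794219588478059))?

First digit sum: 255.
2+5+5 = 12.

12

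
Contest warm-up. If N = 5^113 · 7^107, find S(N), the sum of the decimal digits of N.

5^113 · 7^107 = 25650791554679701925890508250922220109533574852079578048450337704404609936831900315037897211119154133037981564409287788887617412329766874989900315995328128337860107421875
Sum of its 170 digits: 764.

764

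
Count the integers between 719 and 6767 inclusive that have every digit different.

The integers in [719, 6767] that have every digit different: 719, 720, 721, 723, 724, 725, …, 6758, 6759.
3099 qualify.

3099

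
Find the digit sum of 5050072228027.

5+0+5+0+0+7+2+2+2+8+0+2+7 = 40

40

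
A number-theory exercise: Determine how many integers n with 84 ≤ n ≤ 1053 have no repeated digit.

The integers in [84, 1053] that have no repeated digit: 84, 85, 86, 87, 89, 90, …, 1052, 1053.
685 qualify.

685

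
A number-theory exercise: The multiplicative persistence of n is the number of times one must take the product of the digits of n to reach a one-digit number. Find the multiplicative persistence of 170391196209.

1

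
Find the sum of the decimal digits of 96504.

24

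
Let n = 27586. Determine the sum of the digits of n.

28

2+7+5+8+6 = 28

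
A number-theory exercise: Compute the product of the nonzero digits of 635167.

6×3×5×1×6×7 = 3780

3780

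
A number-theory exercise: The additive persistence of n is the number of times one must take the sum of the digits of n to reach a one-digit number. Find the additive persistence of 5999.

5999 → 32 → 5 (2 steps)

2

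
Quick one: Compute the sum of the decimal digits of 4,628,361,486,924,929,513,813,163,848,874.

4+6+2+8+3+6+1+4+8+6+9+2+4+9+2+9+5+1+3+8+1+3+1+6+3+8+4+8+8+7+4 = 153

153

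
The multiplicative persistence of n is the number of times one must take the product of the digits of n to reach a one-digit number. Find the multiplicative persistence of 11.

1

11 → 1 (1 step)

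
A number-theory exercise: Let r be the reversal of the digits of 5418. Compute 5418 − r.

-2727

Reverse of 5418 is 8145.
5418 − 8145 = -2727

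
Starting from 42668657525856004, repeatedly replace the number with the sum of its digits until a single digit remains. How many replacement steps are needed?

3

42668657525856004 → 79 → 16 → 7 (3 steps)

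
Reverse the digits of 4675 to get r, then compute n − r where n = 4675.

-1089

Reverse of 4675 is 5764.
4675 − 5764 = -1089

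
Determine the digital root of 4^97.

4

The digital root of n equals n mod 9 (or 9 when 9 | n), so we need 4^97 mod 9.
4^97 ≡ 4 (mod 9), so the digital root is 4.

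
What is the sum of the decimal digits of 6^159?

540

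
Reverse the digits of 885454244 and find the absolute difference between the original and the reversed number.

Reverse of 885454244 is 442454588.
|885454244 − 442454588| = 442999656

442999656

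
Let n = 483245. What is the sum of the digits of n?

26

4+8+3+2+4+5 = 26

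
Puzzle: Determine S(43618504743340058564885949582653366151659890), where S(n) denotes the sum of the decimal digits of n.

211

4+3+6+1+8+5+0+4+7+4+3+3+4+0+0+5+8+5+6+4+8+8+5+9+4+9+5+8+2+6+5+3+3+6+6+1+5+1+6+5+9+8+9+0 = 211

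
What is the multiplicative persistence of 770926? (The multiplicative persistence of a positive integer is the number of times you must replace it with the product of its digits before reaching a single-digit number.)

1

770926 → 0 (1 step)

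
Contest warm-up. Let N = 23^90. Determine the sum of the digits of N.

568

23^90 = 359339733669351605185101286718740311628342797555834676291480724848488155215018843334859391939330168929445333462245499312849
Sum of its 123 digits: 568.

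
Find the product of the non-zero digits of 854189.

8×5×4×1×8×9 = 11520

11520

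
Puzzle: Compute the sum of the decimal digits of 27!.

27! = 10888869450418352160768000000
Sum of its 29 digits: 108.

108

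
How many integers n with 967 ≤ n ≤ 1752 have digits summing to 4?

10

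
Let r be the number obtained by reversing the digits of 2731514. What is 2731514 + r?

6882886

Reverse of 2731514 is 4151372.
2731514 + 4151372 = 6882886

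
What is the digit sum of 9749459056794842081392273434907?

154

9+7+4+9+4+5+9+0+5+6+7+9+4+8+4+2+0+8+1+3+9+2+2+7+3+4+3+4+9+0+7 = 154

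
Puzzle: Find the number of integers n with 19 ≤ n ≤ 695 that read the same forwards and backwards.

67

The integers in [19, 695] that read the same forwards and backwards: 22, 33, 44, 55, 66, 77, …, 676, 686.
67 qualify.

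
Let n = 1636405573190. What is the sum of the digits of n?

50

1+6+3+6+4+0+5+5+7+3+1+9+0 = 50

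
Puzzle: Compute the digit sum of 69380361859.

6+9+3+8+0+3+6+1+8+5+9 = 58

58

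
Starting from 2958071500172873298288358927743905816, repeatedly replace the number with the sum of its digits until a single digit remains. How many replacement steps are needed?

2958071500172873298288358927743905816 → 179 → 17 → 8 (3 steps)

3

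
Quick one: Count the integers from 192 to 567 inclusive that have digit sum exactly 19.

11

The integers in [192, 567] that have digit sum exactly 19: 199, 289, 298, 379, 388, 397, …, 496, 559.
11 qualify.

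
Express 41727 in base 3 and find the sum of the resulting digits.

41727 in base 3 is 2010020110.
Digit sum: 2+0+1+0+0+2+0+1+1+0 = 7.

7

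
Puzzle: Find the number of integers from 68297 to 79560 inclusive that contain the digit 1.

The integers in [68297, 79560] that contain the digit 1: 68301, 68310, 68311, 68312, 68313, 68314, …, 79541, 79551.
3763 qualify.

3763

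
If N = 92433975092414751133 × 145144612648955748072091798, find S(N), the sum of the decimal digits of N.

92433975092414751133 × 145144612648955748072091798 = 13416293510391762649650960804449258054900507134
Sum of its 47 digits: 190.

190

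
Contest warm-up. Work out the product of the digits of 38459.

3×8×4×5×9 = 4320

4320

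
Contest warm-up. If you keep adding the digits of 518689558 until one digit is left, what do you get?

1

5+1+8+6+8+9+5+5+8 = 55
5+5 = 10
1+0 = 1
(Equivalently, 518689558 mod 9 = 1.)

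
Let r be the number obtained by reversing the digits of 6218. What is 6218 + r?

14344

Reverse of 6218 is 8126.
6218 + 8126 = 14344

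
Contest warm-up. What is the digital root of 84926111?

5

8+4+9+2+6+1+1+1 = 32
3+2 = 5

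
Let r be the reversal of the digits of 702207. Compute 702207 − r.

0

Reverse of 702207 is 702207.
702207 − 702207 = 0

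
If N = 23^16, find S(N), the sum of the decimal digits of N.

103

23^16 = 6132610415680998648961
Sum of its 22 digits: 103.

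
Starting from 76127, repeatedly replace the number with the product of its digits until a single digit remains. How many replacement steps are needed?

3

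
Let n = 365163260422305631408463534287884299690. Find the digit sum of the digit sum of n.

First digit sum: 167.
1+6+7 = 14.

14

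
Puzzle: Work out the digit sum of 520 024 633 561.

37

5+2+0+0+2+4+6+3+3+5+6+1 = 37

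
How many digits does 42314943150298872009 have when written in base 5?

29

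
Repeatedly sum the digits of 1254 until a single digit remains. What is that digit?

1+2+5+4 = 12
1+2 = 3
(Equivalently, 1254 mod 9 = 3.)

3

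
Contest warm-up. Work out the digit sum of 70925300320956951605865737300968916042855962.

7+0+9+2+5+3+0+0+3+2+0+9+5+6+9+5+1+6+0+5+8+6+5+7+3+7+3+0+0+9+6+8+9+1+6+0+4+2+8+5+5+9+6+2 = 196

196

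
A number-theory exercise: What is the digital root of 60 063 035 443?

6+0+0+6+3+0+3+5+4+4+3 = 34
3+4 = 7

7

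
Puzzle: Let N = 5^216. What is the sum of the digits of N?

5^216 = 9495567745759798747473242269561957154220965833619944966279779990829008230644811159033118931771413600093027632988162967109246892505325376987457275390625
Sum of its 151 digits: 730.

730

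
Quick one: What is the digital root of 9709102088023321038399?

9+7+0+9+1+0+2+0+8+8+0+2+3+3+2+1+0+3+8+3+9+9 = 87
8+7 = 15
1+5 = 6
(Equivalently, 9709102088023321038399 mod 9 = 6.)

6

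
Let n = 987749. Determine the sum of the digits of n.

44

9+8+7+7+4+9 = 44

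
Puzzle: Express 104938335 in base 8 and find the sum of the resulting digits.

104938335 in base 8 is 620235537.
Digit sum: 6+2+0+2+3+5+5+3+7 = 33.

33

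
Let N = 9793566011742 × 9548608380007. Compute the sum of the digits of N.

123

9793566011742 × 9548608380007 = 93514926489871394560042194
Sum of its 26 digits: 123.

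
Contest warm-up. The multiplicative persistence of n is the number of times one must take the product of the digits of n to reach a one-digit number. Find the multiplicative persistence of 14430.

14430 → 0 (1 step)

1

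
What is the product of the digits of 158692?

4320

1×5×8×6×9×2 = 4320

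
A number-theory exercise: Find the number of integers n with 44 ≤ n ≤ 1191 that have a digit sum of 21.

28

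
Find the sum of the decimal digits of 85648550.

8+5+6+4+8+5+5+0 = 41

41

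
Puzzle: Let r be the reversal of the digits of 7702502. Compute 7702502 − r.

5650425

Reverse of 7702502 is 2052077.
7702502 − 2052077 = 5650425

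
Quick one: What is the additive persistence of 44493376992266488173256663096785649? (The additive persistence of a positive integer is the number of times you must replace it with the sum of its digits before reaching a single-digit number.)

44493376992266488173256663096785649 → 187 → 16 → 7 (3 steps)

3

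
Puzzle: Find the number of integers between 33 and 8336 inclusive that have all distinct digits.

4425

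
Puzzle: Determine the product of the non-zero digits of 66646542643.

14929920

6×6×6×4×6×5×4×2×6×4×3 = 14929920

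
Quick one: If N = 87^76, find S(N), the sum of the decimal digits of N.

657

87^76 = 2531997071342921950408906064961775569502616684997932737197141801315453791619349644463374076482484073414378613340330919218646951156510904286890259041
Sum of its 148 digits: 657.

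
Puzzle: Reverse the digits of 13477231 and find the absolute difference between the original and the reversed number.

Reverse of 13477231 is 13277431.
|13477231 − 13277431| = 199800

199800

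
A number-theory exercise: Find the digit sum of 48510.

4+8+5+1+0 = 18

18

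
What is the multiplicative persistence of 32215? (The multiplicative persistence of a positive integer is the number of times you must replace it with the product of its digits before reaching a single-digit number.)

32215 → 60 → 0 (2 steps)

2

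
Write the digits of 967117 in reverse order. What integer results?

Reversing 967117 gives 711769.

711769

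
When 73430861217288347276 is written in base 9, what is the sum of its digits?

84

73430861217288347276 in base 9 is 603205868670762222408.
Digit sum: 6+0+3+2+0+5+8+6+8+6+7+0+7+6+2+2+2+2+4+0+8 = 84.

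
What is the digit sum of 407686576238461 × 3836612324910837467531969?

407686576238461 × 3836612324910837467531969 = 1564135343097181244041182825493284859709
Sum of its 40 digits: 170.

170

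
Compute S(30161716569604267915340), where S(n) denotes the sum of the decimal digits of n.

3+0+1+6+1+7+1+6+5+6+9+6+0+4+2+6+7+9+1+5+3+4+0 = 92

92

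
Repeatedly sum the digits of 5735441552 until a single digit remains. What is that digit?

5+7+3+5+4+4+1+5+5+2 = 41
4+1 = 5

5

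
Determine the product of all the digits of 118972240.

1×1×8×9×7×2×2×4×0 = 0

0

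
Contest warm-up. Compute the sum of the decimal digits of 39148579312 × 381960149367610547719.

121

39148579312 × 381960149367610547719 = 14953197201541268171305032189328
Sum of its 32 digits: 121.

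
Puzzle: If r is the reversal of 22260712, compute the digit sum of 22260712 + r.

Reversal of 22260712 is 21706222; 22260712 + 21706222 = 43966934.
Digit sum of 43966934: 4+3+9+6+6+9+3+4 = 44.

44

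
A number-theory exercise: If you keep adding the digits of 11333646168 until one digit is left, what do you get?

6

1+1+3+3+3+6+4+6+1+6+8 = 42
4+2 = 6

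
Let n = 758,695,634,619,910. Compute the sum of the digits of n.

7+5+8+6+9+5+6+3+4+6+1+9+9+1+0 = 79

79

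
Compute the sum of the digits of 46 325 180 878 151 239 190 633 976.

4+6+3+2+5+1+8+0+8+7+8+1+5+1+2+3+9+1+9+0+6+3+3+9+7+6 = 117

117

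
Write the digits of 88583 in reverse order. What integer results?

38588

Reversing 88583 gives 38588.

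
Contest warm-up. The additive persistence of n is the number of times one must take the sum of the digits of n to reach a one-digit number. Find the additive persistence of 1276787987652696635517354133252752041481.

1276787987652696635517354133252752041481 → 183 → 12 → 3 (3 steps)

3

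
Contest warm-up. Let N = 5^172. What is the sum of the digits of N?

5^172 = 1670477943807622278837835291969676174259498050065655436226210932600249150616956474169061408474590280093252658843994140625
Sum of its 121 digits: 544.

544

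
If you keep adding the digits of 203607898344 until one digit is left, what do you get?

2+0+3+6+0+7+8+9+8+3+4+4 = 54
5+4 = 9

9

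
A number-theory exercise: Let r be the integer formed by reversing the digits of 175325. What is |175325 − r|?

Reverse of 175325 is 523571.
|175325 − 523571| = 348246

348246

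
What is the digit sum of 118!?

756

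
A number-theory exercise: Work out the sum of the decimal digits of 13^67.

13^67 = 430729487718382078107459493650574535887414006169042385334331347561420967317
Sum of its 75 digits: 328.

328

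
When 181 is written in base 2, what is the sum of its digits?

181 in base 2 is 10110101.
Digit sum: 1+0+1+1+0+1+0+1 = 5.

5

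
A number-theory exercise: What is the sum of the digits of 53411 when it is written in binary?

7

53411 in base 2 is 1101000010100011.
Digit sum: 1+1+0+1+0+0+0+0+1+0+1+0+0+0+1+1 = 7.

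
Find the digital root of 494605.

4+9+4+6+0+5 = 28
2+8 = 10
1+0 = 1
(Equivalently, 494605 mod 9 = 1.)

1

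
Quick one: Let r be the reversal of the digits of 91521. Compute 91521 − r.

Reverse of 91521 is 12519.
91521 − 12519 = 79002

79002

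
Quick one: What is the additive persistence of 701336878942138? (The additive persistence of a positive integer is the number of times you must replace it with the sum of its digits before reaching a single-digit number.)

2

701336878942138 → 70 → 7 (2 steps)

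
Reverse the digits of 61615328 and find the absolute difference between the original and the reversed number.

Reverse of 61615328 is 82351616.
|61615328 − 82351616| = 20736288

20736288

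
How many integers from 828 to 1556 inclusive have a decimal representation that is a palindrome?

The integers in [828, 1556] that have a decimal representation that is a palindrome: 828, 838, 848, 858, 868, 878, …, 1441, 1551.
24 qualify.

24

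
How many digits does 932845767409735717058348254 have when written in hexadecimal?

932845767409735717058348254 in base 16 is 303A1C66187B7F739C984DE, which has 23 digits.

23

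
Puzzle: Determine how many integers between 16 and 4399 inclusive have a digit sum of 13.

The integers in [16, 4399] that have a digit sum of 13: 49, 58, 67, 76, 85, 94, …, 4351, 4360.
314 qualify.

314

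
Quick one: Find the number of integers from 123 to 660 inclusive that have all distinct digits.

399

The integers in [123, 660] that have all distinct digits: 123, 124, 125, 126, 127, 128, …, 658, 659.
399 qualify.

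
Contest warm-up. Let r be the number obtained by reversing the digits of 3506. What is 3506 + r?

9559

Reverse of 3506 is 6053.
3506 + 6053 = 9559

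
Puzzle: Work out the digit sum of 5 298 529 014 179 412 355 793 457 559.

5+2+9+8+5+2+9+0+1+4+1+7+9+4+1+2+3+5+5+7+9+3+4+5+7+5+5+9 = 136

136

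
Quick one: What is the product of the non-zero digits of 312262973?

27216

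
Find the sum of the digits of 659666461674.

6+5+9+6+6+6+4+6+1+6+7+4 = 66

66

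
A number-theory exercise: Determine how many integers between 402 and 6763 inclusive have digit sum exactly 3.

10

The integers in [402, 6763] that have digit sum exactly 3: 1002, 1011, 1020, 1101, 1110, 1200, 2001, 2010, 2100, 3000.
10 qualify.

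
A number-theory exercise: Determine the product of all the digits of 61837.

1008

6×1×8×3×7 = 1008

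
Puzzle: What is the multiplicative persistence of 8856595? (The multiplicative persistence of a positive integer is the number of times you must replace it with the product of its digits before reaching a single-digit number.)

8856595 → 432000 → 0 (2 steps)

2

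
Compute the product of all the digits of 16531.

1×6×5×3×1 = 90

90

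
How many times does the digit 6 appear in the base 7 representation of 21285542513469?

21285542513469 in base 7 is 4324554405054633.
The digit 6 appears 1 time.

1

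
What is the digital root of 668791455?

6+6+8+7+9+1+4+5+5 = 51
5+1 = 6

6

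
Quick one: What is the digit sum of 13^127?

13^127 = 2956689663122075976114506854285902675703084329668267513354292673603408564330231932734973244922155356217475711246189330255902747143246023506117
Sum of its 142 digits: 598.

598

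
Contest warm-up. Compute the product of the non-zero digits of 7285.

7×2×8×5 = 560

560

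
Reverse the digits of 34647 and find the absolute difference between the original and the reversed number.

Reverse of 34647 is 74643.
|34647 − 74643| = 39996

39996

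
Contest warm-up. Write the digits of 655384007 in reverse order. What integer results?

700483556

Reversing 655384007 gives 700483556.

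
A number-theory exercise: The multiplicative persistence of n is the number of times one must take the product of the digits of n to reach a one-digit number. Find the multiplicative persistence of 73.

73 → 21 → 2 (2 steps)

2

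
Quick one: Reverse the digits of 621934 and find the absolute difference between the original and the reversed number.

Reverse of 621934 is 439126.
|621934 − 439126| = 182808

182808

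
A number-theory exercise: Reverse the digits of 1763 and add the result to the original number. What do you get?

Reverse of 1763 is 3671.
1763 + 3671 = 5434

5434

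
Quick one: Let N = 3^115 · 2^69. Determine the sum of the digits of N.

3^115 · 2^69 = 4365298976176666060922267684366612680028269601618570958715158579751403126784
Sum of its 76 digits: 360.

360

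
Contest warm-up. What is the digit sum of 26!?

81

26! = 403291461126605635584000000
Sum of its 27 digits: 81.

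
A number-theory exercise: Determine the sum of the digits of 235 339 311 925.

46

2+3+5+3+3+9+3+1+1+9+2+5 = 46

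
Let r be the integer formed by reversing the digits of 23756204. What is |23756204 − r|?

Reverse of 23756204 is 40265732.
|23756204 − 40265732| = 16509528

16509528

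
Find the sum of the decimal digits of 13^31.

184

13^31 = 34059943367449284484947168626829637
Sum of its 35 digits: 184.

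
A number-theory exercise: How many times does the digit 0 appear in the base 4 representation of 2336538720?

2336538720 in base 4 is 2023101030001200.
The digit 0 appears 8 times.

8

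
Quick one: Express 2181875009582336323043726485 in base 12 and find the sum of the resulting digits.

130

2181875009582336323043726485 in base 12 is 235429535302349A7A744449B1.
Digit sum: 2+3+5+4+2+9+5+3+5+3+0+2+3+4+9+10+7+10+7+4+4+4+4+9+11+1 = 130.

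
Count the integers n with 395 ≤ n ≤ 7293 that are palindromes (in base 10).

123

The integers in [395, 7293] that are palindromes (in base 10): 404, 414, 424, 434, 444, 454, …, 7117, 7227.
123 qualify.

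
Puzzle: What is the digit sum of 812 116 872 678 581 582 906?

101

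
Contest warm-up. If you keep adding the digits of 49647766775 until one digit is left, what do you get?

5

4+9+6+4+7+7+6+6+7+7+5 = 68
6+8 = 14
1+4 = 5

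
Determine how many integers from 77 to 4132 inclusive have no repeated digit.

The integers in [77, 4132] that have no repeated digit: 78, 79, 80, 81, 82, 83, …, 4130, 4132.
2252 qualify.

2252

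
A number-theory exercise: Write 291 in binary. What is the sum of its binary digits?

291 in base 2 is 100100011.
Digit sum: 1+0+0+1+0+0+0+1+1 = 4.

4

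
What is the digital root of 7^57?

1

The digital root of n equals n mod 9 (or 9 when 9 | n), so we need 7^57 mod 9.
7^57 ≡ 1 (mod 9), so the digital root is 1.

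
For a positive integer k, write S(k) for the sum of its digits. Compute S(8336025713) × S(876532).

1178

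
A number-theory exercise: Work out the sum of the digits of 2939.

2+9+3+9 = 23

23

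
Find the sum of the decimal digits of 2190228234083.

44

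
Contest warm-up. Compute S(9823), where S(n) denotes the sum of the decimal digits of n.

22

9+8+2+3 = 22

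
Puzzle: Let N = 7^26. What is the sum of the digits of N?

112

7^26 = 9387480337647754305649
Sum of its 22 digits: 112.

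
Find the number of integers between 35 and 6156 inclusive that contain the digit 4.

2385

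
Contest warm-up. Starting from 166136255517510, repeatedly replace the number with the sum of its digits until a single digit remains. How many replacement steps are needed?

2

166136255517510 → 54 → 9 (2 steps)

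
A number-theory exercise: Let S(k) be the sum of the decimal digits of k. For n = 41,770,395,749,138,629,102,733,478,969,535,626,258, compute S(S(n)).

First digit sum: 186.
1+8+6 = 15.

15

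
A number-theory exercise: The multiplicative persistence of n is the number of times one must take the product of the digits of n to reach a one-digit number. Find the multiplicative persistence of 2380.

1

2380 → 0 (1 step)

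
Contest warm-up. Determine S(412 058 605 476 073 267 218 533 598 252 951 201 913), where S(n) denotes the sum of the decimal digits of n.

157

4+1+2+0+5+8+6+0+5+4+7+6+0+7+3+2+6+7+2+1+8+5+3+3+5+9+8+2+5+2+9+5+1+2+0+1+9+1+3 = 157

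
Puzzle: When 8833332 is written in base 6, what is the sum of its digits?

8833332 in base 6 is 513155020.
Digit sum: 5+1+3+1+5+5+0+2+0 = 22.

22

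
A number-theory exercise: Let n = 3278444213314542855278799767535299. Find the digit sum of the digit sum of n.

First digit sum: 170.
1+7+0 = 8.

8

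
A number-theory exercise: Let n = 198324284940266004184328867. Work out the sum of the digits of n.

1+9+8+3+2+4+2+8+4+9+4+0+2+6+6+0+0+4+1+8+4+3+2+8+8+6+7 = 119

119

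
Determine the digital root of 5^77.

2

The digital root of n equals n mod 9 (or 9 when 9 | n), so we need 5^77 mod 9.
5^77 ≡ 2 (mod 9), so the digital root is 2.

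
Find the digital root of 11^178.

The digital root of n equals n mod 9 (or 9 when 9 | n), so we need 11^178 mod 9.
11^178 ≡ 7 (mod 9), so the digital root is 7.

7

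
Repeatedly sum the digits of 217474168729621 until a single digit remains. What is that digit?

4

2+1+7+4+7+4+1+6+8+7+2+9+6+2+1 = 67
6+7 = 13
1+3 = 4
(Equivalently, 217474168729621 mod 9 = 4.)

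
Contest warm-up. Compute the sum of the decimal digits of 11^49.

11^49 = 1067189571633593786424240872639621090354383081702091
Sum of its 52 digits: 218.

218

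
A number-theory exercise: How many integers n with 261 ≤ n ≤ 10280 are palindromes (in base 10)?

167

The integers in [261, 10280] that are palindromes (in base 10): 262, 272, 282, 292, 303, 313, …, 10101, 10201.
167 qualify.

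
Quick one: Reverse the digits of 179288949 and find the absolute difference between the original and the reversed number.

770594022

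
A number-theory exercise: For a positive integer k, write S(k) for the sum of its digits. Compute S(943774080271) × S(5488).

S(943774080271) = 9+4+3+7+7+4+0+8+0+2+7+1 = 52.
S(5488) = 5+4+8+8 = 25.
52 · 25 = 1300.

1300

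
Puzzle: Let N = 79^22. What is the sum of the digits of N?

79^22 = 559494740587480879172162808385362976196641
Sum of its 42 digits: 214.

214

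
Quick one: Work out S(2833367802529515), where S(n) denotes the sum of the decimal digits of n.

69

2+8+3+3+3+6+7+8+0+2+5+2+9+5+1+5 = 69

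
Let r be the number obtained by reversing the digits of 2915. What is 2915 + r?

Reverse of 2915 is 5192.
2915 + 5192 = 8107

8107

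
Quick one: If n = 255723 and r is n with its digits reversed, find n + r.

583275

Reverse of 255723 is 327552.
255723 + 327552 = 583275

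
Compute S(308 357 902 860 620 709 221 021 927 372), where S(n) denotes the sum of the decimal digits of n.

3+0+8+3+5+7+9+0+2+8+6+0+6+2+0+7+0+9+2+2+1+0+2+1+9+2+7+3+7+2 = 113

113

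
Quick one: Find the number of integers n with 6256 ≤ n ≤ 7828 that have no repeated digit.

The integers in [6256, 7828] that have no repeated digit: 6257, 6258, 6259, 6270, 6271, 6273, …, 7825, 7826.
772 qualify.

772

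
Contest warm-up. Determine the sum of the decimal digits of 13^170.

853

13^170 = 2346226264676171218943377764487265162013739274601682817280719528575613100160931743804257642190339296995834326643225948482423065291154565028159361841536678720312895975648480656354997740901449
Sum of its 190 digits: 853.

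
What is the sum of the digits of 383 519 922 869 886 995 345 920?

133

3+8+3+5+1+9+9+2+2+8+6+9+8+8+6+9+9+5+3+4+5+9+2+0 = 133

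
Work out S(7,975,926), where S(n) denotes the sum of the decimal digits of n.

7+9+7+5+9+2+6 = 45

45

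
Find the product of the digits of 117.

7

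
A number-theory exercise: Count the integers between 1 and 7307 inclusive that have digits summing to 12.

385

The integers in [1, 7307] that have digits summing to 12: 39, 48, 57, 66, 75, 84, …, 7230, 7302.
385 qualify.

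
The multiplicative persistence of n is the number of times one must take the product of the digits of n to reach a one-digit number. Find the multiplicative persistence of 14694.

14694 → 864 → 192 → 18 → 8 (4 steps)

4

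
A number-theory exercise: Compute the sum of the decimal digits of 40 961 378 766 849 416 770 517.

116

4+0+9+6+1+3+7+8+7+6+6+8+4+9+4+1+6+7+7+0+5+1+7 = 116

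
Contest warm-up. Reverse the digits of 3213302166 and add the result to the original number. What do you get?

Reverse of 3213302166 is 6612033123.
3213302166 + 6612033123 = 9825335289

9825335289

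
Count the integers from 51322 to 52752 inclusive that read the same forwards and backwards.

The integers in [51322, 52752] that read the same forwards and backwards: 51415, 51515, 51615, 51715, 51815, 51915, …, 52625, 52725.
14 qualify.

14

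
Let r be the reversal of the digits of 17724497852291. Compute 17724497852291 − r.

Reverse of 17724497852291 is 19225879442771.
17724497852291 − 19225879442771 = -1501381590480

-1501381590480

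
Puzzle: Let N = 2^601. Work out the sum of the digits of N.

2^601 = 8299031137761985917024815727382322302024892464484873799991314659381305622825816292799414097894207588576395773222601578364790302150823550615773749668227927374122363606803019047370752
Sum of its 181 digits: 821.

821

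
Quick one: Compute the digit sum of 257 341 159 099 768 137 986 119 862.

2+5+7+3+4+1+1+5+9+0+9+9+7+6+8+1+3+7+9+8+6+1+1+9+8+6+2 = 137

137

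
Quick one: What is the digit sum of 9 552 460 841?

9+5+5+2+4+6+0+8+4+1 = 44

44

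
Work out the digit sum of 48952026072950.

59

4+8+9+5+2+0+2+6+0+7+2+9+5+0 = 59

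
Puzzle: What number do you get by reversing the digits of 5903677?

7763095

Reversing 5903677 gives 7763095.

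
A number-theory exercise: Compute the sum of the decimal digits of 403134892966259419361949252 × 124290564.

135

403134892966259419361949252 × 124290564 = 50105863214856016202809192670458128
Sum of its 35 digits: 135.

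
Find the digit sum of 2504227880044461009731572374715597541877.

171

2+5+0+4+2+2+7+8+8+0+0+4+4+4+6+1+0+0+9+7+3+1+5+7+2+3+7+4+7+1+5+5+9+7+5+4+1+8+7+7 = 171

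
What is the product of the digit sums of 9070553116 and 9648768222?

1998

S(9070553116) = 9+0+7+0+5+5+3+1+1+6 = 37.
S(9648768222) = 9+6+4+8+7+6+8+2+2+2 = 54.
37 · 54 = 1998.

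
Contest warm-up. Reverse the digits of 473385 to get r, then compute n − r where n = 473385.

-109989

Reverse of 473385 is 583374.
473385 − 583374 = -109989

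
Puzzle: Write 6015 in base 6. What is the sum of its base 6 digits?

6015 in base 6 is 43503.
Digit sum: 4+3+5+0+3 = 15.

15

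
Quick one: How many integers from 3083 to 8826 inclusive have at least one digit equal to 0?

The integers in [3083, 8826] that have at least one digit equal to 0: 3083, 3084, 3085, 3086, 3087, 3088, …, 8810, 8820.
1517 qualify.

1517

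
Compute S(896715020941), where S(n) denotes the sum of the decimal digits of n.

8+9+6+7+1+5+0+2+0+9+4+1 = 52

52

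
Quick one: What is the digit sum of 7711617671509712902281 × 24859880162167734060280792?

198

7711617671509712902281 × 24859880162167734060280792 = 191709891170186445313106307473274530696117286552
Sum of its 48 digits: 198.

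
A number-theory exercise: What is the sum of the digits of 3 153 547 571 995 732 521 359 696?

3+1+5+3+5+4+7+5+7+1+9+9+5+7+3+2+5+2+1+3+5+9+6+9+6 = 122

122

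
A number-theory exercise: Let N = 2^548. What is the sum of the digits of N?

2^548 = 921377545122446619199598286374089084696513969828232526459034741270904336521520715841339532514076847544303802497745079321233052888165232576308943909041185557531590656
Sum of its 165 digits: 733.

733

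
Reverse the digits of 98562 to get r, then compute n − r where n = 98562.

71973

Reverse of 98562 is 26589.
98562 − 26589 = 71973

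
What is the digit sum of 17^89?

17^89 = 32355938604243814834953228930022671958573652447416130728419673568773613853135920674790271577278638959930577297
Sum of its 110 digits: 521.

521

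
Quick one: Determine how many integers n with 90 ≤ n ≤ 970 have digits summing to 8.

The integers in [90, 970] that have digits summing to 8: 107, 116, 125, 134, 143, 152, …, 710, 800.
36 qualify.

36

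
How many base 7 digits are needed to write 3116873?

3116873 in base 7 is 35331044, which has 8 digits.

8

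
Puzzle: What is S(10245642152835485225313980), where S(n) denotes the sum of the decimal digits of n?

98

1+0+2+4+5+6+4+2+1+5+2+8+3+5+4+8+5+2+2+5+3+1+3+9+8+0 = 98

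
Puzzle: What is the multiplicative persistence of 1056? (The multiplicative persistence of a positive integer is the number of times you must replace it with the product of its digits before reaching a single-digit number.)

1

1056 → 0 (1 step)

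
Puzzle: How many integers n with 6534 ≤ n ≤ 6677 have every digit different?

The integers in [6534, 6677] that have every digit different: 6534, 6537, 6538, 6539, 6540, 6541, …, 6597, 6598.
32 qualify.

32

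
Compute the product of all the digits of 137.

1×3×7 = 21

21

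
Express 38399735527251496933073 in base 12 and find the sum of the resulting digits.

38399735527251496933073 in base 12 is A02400B3542573023B295.
Digit sum: 10+0+2+4+0+0+11+3+5+4+2+5+7+3+0+2+3+11+2+9+5 = 88.

88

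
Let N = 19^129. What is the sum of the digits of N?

730

19^129 = 910362841929601593699242915329458527779099306390144333215018898204440341851315851587840460641860627227530174135975712645444059202059862934786573527168118056972572179
Sum of its 165 digits: 730.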